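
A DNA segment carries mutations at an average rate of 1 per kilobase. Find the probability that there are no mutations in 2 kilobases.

0.1353

Over the interval, μ = 1 × 2 = 2 (2 kilobases).
P(N = 0) = e^(−μ) μ^0/0! = e^(−2) · 2^0/1 ≈ 0.1353.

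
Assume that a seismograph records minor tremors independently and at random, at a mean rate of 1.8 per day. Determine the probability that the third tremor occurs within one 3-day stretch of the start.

0.9052

Over the interval, μ = 1.8 × 3 = 5.4 (a 3-day stretch = 3 days).
The third arrival falls in the interval iff at least 3 events occur there: P(S_3 ≤ t) = P(N ≥ 3) = 1 − P(N ≤ 2) ≈ 0.9052.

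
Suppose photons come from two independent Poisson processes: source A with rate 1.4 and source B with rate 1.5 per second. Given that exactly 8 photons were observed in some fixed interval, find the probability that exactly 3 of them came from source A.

Given the total, each event is independently from source A with probability p = λ_A/(λ_A+λ_B) = 1.4/2.9 ≈ 0.4828.
So K ~ Binomial(8, 1.4/2.9): P(K = 3) = C(8,3) · (1.4/2.9)^3 · (1.5/2.9)^5 ≈ 0.2333.

0.2333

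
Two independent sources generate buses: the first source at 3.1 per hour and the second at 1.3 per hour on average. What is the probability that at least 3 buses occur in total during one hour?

Independent Poisson processes superpose: combined rate λ = 3.1 + 1.3 = 4.4 per hour.
So μ = 4.4.
P(N ≥ 3) = 1 − P(N ≤ 2) ≈ 0.8149.

0.8149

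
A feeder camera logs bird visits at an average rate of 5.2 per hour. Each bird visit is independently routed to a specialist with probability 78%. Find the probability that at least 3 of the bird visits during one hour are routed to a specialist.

0.7700

Thinning: the bird visits that are routed to a specialist themselves form a Poisson process with rate 0.78 × 5.2 = 4.056 per hour.
So μ = 4.056.
P(N ≥ 3) = 1 − P(N ≤ 2) ≈ 0.7700.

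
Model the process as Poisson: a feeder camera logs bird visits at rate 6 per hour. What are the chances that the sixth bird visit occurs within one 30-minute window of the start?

Over the interval, μ = 6 × 0.5 = 3 (a 30-minute window = 0.5 hours).
The sixth arrival falls in the interval iff at least 6 events occur there: P(S_6 ≤ t) = P(N ≥ 6) = 1 − P(N ≤ 5) ≈ 0.0839.

0.0839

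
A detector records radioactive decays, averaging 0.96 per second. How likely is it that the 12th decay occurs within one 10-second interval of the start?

Over the interval, μ = 0.96 × 10 = 9.6 (a 10-second interval = 10 seconds).
The 12th arrival falls in the interval iff at least 12 events occur there: P(S_12 ≤ t) = P(N ≥ 12) = 1 − P(N ≤ 11) ≈ 0.2588.

0.2588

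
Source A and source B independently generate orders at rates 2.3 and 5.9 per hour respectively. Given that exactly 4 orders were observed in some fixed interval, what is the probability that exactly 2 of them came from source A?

Given the total, each event is independently from source A with probability p = λ_A/(λ_A+λ_B) = 2.3/8.2 ≈ 0.2805.
So K ~ Binomial(4, 2.3/8.2): P(K = 2) = C(4,2) · (2.3/8.2)^2 · (5.9/8.2)^2 ≈ 0.2444.

0.2444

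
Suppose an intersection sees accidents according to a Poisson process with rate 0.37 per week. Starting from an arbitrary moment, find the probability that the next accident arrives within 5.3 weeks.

0.8593

Inter-arrival times are exponential with rate λ = 0.37 per week.
P(T ≤ 5.3) = 1 − e^(−λt) = 1 − e^(−0.37 × 5.3) = 1 − e^(−1.961) ≈ 0.8593.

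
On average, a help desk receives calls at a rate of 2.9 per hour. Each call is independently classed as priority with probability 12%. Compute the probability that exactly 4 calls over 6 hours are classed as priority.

Thinning: the calls that are classed as priority themselves form a Poisson process with rate 0.12 × 2.9 = 0.348 per hour.
Over the interval, μ = 0.348 × 6 = 2.088 (6 hours).
P(N = 4) = e^(−2.088) · 2.088^4/4! ≈ 0.0982.

0.0982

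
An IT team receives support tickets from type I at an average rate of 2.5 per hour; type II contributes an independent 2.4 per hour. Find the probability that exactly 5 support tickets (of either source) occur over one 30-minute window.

0.0635

Independent Poisson processes superpose: combined rate λ = 2.5 + 2.4 = 4.9 per hour.
Over the interval, μ = 4.9 × 0.5 = 2.45 (a 30-minute window = 0.5 hours).
P(N = 5) = e^(−2.45) · 2.45^5/5! ≈ 0.0635.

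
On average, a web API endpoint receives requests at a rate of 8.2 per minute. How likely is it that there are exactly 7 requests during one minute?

0.1358

With mean μ = 8.2 per minute,
P(N = 7) = e^(−μ) μ^7/7! = e^(−8.2) · 8.2^7/5040 ≈ 0.1358.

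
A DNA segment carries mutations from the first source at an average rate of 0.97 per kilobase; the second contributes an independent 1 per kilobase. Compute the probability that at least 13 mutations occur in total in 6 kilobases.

Independent Poisson processes superpose: combined rate λ = 0.97 + 1 = 1.97 per kilobase.
Over the interval, μ = 1.97 × 6 = 11.82 (6 kilobases).
P(N ≥ 13) = 1 − P(N ≤ 12) ≈ 0.4035.

0.4035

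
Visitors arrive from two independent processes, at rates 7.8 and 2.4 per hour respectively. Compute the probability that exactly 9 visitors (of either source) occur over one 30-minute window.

0.0392

Independent Poisson processes superpose: combined rate λ = 7.8 + 2.4 = 10.2 per hour.
Over the interval, μ = 10.2 × 0.5 = 5.1 (a 30-minute window = 0.5 hours).
P(N = 9) = e^(−5.1) · 5.1^9/9! ≈ 0.0392.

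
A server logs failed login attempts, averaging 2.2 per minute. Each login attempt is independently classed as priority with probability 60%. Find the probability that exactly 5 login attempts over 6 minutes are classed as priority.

Thinning: the login attempts that are classed as priority themselves form a Poisson process with rate 0.6 × 2.2 = 1.32 per minute.
Over the interval, μ = 1.32 × 6 = 7.92 (6 minutes).
P(N = 5) = e^(−7.92) · 7.92^5/5! ≈ 0.0944.

0.0944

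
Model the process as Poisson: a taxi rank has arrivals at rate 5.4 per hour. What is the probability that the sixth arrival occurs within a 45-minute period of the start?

0.2227

Over the interval, μ = 5.4 × 0.75 = 4.05 (a 45-minute period = 0.75 hours).
The sixth arrival falls in the interval iff at least 6 events occur there: P(S_6 ≤ t) = P(N ≥ 6) = 1 − P(N ≤ 5) ≈ 0.2227.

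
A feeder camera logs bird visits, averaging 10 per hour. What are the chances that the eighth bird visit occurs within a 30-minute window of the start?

Over the interval, μ = 10 × 0.5 = 5 (a 30-minute window = 0.5 hours).
The eighth arrival falls in the interval iff at least 8 events occur there: P(S_8 ≤ t) = P(N ≥ 8) = 1 − P(N ≤ 7) ≈ 0.1334.

0.1334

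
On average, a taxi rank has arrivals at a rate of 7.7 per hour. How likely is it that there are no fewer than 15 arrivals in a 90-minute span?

0.1889

Over the interval, μ = 7.7 × 1.5 = 11.55 (a 90-minute span = 1.5 hours).
P(N ≥ 15) = 1 − P(N ≤ 14) = 1 − Σ_{j=0}^{14} e^(−μ) μ^j/j! ≈ 0.1889.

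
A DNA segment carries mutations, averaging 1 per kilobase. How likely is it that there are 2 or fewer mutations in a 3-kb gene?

0.4232

Over the interval, μ = 1 × 3 = 3 (a 3-kb gene = 3 kilobases).
P(N ≤ 2) = Σ_{j=0}^{2} e^(−μ) μ^j/j! ≈ 0.4232.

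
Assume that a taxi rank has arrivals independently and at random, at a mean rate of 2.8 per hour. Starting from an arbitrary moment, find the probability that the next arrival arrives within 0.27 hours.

Inter-arrival times are exponential with rate λ = 2.8 per hour.
P(T ≤ 0.27) = 1 − e^(−λt) = 1 − e^(−2.8 × 0.27) = 1 − e^(−0.756) ≈ 0.5305.

0.5305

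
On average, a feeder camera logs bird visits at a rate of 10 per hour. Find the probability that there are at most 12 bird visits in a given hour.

0.7916

With mean μ = 10 per hour,
P(N ≤ 12) = Σ_{j=0}^{12} e^(−μ) μ^j/j! ≈ 0.7916.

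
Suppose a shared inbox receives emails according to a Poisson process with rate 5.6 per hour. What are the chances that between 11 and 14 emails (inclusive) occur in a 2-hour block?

Over the interval, μ = 5.6 × 2 = 11.2 (a 2-hour block = 2 hours).
P(11 ≤ N ≤ 14) = Σ_{j=11}^{14} e^(−11.2) · 11.2^j/j! ≈ 0.4029.

0.4029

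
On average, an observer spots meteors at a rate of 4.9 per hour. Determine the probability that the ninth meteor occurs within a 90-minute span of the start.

0.3175

Over the interval, μ = 4.9 × 1.5 = 7.35 (a 90-minute span = 1.5 hours).
The ninth arrival falls in the interval iff at least 9 events occur there: P(S_9 ≤ t) = P(N ≥ 9) = 1 − P(N ≤ 8) ≈ 0.3175.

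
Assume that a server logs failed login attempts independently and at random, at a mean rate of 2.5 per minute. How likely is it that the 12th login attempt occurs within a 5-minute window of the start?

Over the interval, μ = 2.5 × 5 = 12.5 (a 5-minute window = 5 minutes).
The 12th arrival falls in the interval iff at least 12 events occur there: P(S_12 ≤ t) = P(N ≥ 12) = 1 − P(N ≤ 11) ≈ 0.5942.

0.5942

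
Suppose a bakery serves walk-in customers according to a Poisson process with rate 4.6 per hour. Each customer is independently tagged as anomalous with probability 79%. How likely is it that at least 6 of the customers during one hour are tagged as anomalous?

Thinning: the customers that are tagged as anomalous themselves form a Poisson process with rate 0.79 × 4.6 = 3.634 per hour.
So μ = 3.634.
P(N ≥ 6) = 1 − P(N ≤ 5) ≈ 0.1606.

0.1606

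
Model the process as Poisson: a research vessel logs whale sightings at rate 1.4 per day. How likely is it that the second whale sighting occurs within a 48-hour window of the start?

Over the interval, μ = 1.4 × 2 = 2.8 (a 48-hour window = 2 days).
The second arrival falls in the interval iff at least 2 events occur there: P(S_2 ≤ t) = P(N ≥ 2) = 1 − P(N ≤ 1) ≈ 0.7689.

0.7689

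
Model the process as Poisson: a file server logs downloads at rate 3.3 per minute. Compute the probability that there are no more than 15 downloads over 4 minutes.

0.7456

Over the interval, μ = 3.3 × 4 = 13.2 (4 minutes).
P(N ≤ 15) = Σ_{j=0}^{15} e^(−μ) μ^j/j! ≈ 0.7456.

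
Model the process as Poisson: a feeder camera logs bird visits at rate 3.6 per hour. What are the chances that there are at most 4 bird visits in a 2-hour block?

Over the interval, μ = 3.6 × 2 = 7.2 (a 2-hour block = 2 hours).
P(N ≤ 4) = Σ_{j=0}^{4} e^(−μ) μ^j/j! ≈ 0.1555.

0.1555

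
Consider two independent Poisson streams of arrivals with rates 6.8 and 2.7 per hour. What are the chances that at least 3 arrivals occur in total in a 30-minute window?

0.8527

Independent Poisson processes superpose: combined rate λ = 6.8 + 2.7 = 9.5 per hour.
Over the interval, μ = 9.5 × 0.5 = 4.75 (a 30-minute window = 0.5 hours).
P(N ≥ 3) = 1 − P(N ≤ 2) ≈ 0.8527.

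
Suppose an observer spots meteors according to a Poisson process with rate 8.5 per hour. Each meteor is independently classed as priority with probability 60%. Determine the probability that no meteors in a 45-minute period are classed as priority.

0.0218

Thinning: the meteors that are classed as priority themselves form a Poisson process with rate 0.6 × 8.5 = 5.1 per hour.
Over the interval, μ = 5.1 × 0.75 = 3.825 (a 45-minute period = 0.75 hours).
P(N = 0) = e^(−3.825) · 3.825^0/0! ≈ 0.0218.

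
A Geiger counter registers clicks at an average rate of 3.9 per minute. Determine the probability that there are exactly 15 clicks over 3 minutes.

0.0668

Over the interval, μ = 3.9 × 3 = 11.7 (3 minutes).
P(N = 15) = e^(−μ) μ^15/15! = e^(−11.7) · 11.7^15/1307674368000 ≈ 0.0668.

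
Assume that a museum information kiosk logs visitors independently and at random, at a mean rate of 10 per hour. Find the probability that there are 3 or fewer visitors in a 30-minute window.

Over the interval, μ = 10 × 0.5 = 5 (a 30-minute window = 0.5 hours).
P(N ≤ 3) = Σ_{j=0}^{3} e^(−μ) μ^j/j! ≈ 0.2650.

0.2650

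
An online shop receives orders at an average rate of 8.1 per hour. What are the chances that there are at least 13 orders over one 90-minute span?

0.4412

Over the interval, μ = 8.1 × 1.5 = 12.15 (a 90-minute span = 1.5 hours).
P(N ≥ 13) = 1 − P(N ≤ 12) = 1 − Σ_{j=0}^{12} e^(−μ) μ^j/j! ≈ 0.4412.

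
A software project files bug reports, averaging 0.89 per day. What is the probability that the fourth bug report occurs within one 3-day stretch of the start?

Over the interval, μ = 0.89 × 3 = 2.67 (a 3-day stretch = 3 days).
The fourth arrival falls in the interval iff at least 4 events occur there: P(S_4 ≤ t) = P(N ≥ 4) = 1 − P(N ≤ 3) ≈ 0.2793.

0.2793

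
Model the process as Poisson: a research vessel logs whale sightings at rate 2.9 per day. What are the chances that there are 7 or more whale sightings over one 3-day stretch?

0.7645

Over the interval, μ = 2.9 × 3 = 8.7 (a 3-day stretch = 3 days).
P(N ≥ 7) = 1 − P(N ≤ 6) = 1 − Σ_{j=0}^{6} e^(−μ) μ^j/j! ≈ 0.7645.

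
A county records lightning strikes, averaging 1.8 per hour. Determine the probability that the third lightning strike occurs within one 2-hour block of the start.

Over the interval, μ = 1.8 × 2 = 3.6 (a 2-hour block = 2 hours).
The third arrival falls in the interval iff at least 3 events occur there: P(S_3 ≤ t) = P(N ≥ 3) = 1 − P(N ≤ 2) ≈ 0.6973.

0.6973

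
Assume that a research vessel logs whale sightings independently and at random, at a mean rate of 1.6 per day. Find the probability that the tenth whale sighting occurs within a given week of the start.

0.6808

Over the interval, μ = 1.6 × 7 = 11.2 (a week = 7 days).
The tenth arrival falls in the interval iff at least 10 events occur there: P(S_10 ≤ t) = P(N ≥ 10) = 1 − P(N ≤ 9) ≈ 0.6808.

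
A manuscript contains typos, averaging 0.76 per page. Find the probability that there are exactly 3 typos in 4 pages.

Over the interval, μ = 0.76 × 4 = 3.04 (4 pages).
P(N = 3) = e^(−μ) μ^3/3! = e^(−3.04) · 3.04^3/6 ≈ 0.2240.

0.2240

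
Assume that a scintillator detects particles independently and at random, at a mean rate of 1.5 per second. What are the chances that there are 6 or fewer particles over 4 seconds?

Over the interval, μ = 1.5 × 4 = 6 (4 seconds).
P(N ≤ 6) = Σ_{j=0}^{6} e^(−μ) μ^j/j! ≈ 0.6063.

0.6063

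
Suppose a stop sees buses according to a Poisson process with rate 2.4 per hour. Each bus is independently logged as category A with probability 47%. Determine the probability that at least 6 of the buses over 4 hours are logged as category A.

0.2991

Thinning: the buses that are logged as category A themselves form a Poisson process with rate 0.47 × 2.4 = 1.128 per hour.
Over the interval, μ = 1.128 × 4 = 4.512 (4 hours).
P(N ≥ 6) = 1 − P(N ≤ 5) ≈ 0.2991.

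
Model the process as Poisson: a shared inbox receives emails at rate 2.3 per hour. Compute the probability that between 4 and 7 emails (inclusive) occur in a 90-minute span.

Over the interval, μ = 2.3 × 1.5 = 3.45 (a 90-minute span = 1.5 hours).
P(4 ≤ N ≤ 7) = Σ_{j=4}^{7} e^(−3.45) · 3.45^j/j! ≈ 0.4277.

0.4277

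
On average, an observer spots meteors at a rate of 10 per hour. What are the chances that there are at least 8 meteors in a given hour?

With mean μ = 10 per hour,
P(N ≥ 8) = 1 − P(N ≤ 7) = 1 − Σ_{j=0}^{7} e^(−μ) μ^j/j! ≈ 0.7798.

0.7798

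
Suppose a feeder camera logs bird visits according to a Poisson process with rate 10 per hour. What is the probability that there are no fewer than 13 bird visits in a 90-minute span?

0.7324

Over the interval, μ = 10 × 1.5 = 15 (a 90-minute span = 1.5 hours).
P(N ≥ 13) = 1 − P(N ≤ 12) = 1 − Σ_{j=0}^{12} e^(−μ) μ^j/j! ≈ 0.7324.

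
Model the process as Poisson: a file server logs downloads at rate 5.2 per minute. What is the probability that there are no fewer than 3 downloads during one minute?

With mean μ = 5.2 per minute,
P(N ≥ 3) = 1 − P(N ≤ 2) = 1 − Σ_{j=0}^{2} e^(−μ) μ^j/j! ≈ 0.8912.

0.8912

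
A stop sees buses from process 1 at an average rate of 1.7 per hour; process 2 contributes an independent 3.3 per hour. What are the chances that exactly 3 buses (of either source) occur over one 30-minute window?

0.2138

Independent Poisson processes superpose: combined rate λ = 1.7 + 3.3 = 5 per hour.
Over the interval, μ = 5 × 0.5 = 2.5 (a 30-minute window = 0.5 hours).
P(N = 3) = e^(−2.5) · 2.5^3/3! ≈ 0.2138.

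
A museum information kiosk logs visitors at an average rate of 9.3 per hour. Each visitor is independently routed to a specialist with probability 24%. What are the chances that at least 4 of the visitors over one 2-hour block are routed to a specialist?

Thinning: the visitors that are routed to a specialist themselves form a Poisson process with rate 0.24 × 9.3 = 2.232 per hour.
Over the interval, μ = 2.232 × 2 = 4.464 (a 2-hour block = 2 hours).
P(N ≥ 4) = 1 − P(N ≤ 3) ≈ 0.6516.

0.6516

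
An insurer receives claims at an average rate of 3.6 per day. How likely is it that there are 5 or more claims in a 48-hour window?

Over the interval, μ = 3.6 × 2 = 7.2 (a 48-hour window = 2 days).
P(N ≥ 5) = 1 − P(N ≤ 4) = 1 − Σ_{j=0}^{4} e^(−μ) μ^j/j! ≈ 0.8445.

0.8445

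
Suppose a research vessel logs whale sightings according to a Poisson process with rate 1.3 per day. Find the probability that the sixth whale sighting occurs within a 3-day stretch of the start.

0.1994

Over the interval, μ = 1.3 × 3 = 3.9 (a 3-day stretch = 3 days).
The sixth arrival falls in the interval iff at least 6 events occur there: P(S_6 ≤ t) = P(N ≥ 6) = 1 − P(N ≤ 5) ≈ 0.1994.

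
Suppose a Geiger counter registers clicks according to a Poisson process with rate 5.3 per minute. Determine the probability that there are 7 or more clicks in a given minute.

0.2829

With mean μ = 5.3 per minute,
P(N ≥ 7) = 1 − P(N ≤ 6) = 1 − Σ_{j=0}^{6} e^(−μ) μ^j/j! ≈ 0.2829.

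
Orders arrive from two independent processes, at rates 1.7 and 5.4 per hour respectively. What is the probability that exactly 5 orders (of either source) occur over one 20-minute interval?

0.0580

Independent Poisson processes superpose: combined rate λ = 1.7 + 5.4 = 7.1 per hour.
Over the interval, μ = 7.1 × 1/3 ≈ 2.36667 (a 20-minute interval = 1/3 hours).
P(N = 5) = e^(−2.36667) · 2.36667^5/5! ≈ 0.0580.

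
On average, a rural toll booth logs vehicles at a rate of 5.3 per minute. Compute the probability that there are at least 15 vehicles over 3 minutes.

Over the interval, μ = 5.3 × 3 = 15.9 (3 minutes).
P(N ≥ 15) = 1 − P(N ≤ 14) = 1 − Σ_{j=0}^{14} e^(−μ) μ^j/j! ≈ 0.6231.

0.6231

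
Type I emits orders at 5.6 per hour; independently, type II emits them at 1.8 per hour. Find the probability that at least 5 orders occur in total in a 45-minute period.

Independent Poisson processes superpose: combined rate λ = 5.6 + 1.8 = 7.4 per hour.
Over the interval, μ = 7.4 × 0.75 = 5.55 (a 45-minute period = 0.75 hours).
P(N ≥ 5) = 1 − P(N ≤ 4) ≈ 0.6502.

0.6502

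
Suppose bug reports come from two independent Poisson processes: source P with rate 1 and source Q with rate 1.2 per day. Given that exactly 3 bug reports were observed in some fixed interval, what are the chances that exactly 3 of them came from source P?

0.0939

Given the total, each event is independently from source P with probability p = λ_P/(λ_P+λ_Q) = 1/2.2 ≈ 0.4545.
So K ~ Binomial(3, 1/2.2): P(K = 3) = C(3,3) · (1/2.2)^3 · (1.2/2.2)^0 ≈ 0.0939.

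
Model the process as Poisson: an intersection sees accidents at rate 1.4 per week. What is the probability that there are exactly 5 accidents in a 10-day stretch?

Over the interval, μ = 1.4 × 10/7 = 2 (a 10-day stretch = 10/7 weeks).
P(N = 5) = e^(−μ) μ^5/5! = e^(−2) · 2^5/120 ≈ 0.0361.

0.0361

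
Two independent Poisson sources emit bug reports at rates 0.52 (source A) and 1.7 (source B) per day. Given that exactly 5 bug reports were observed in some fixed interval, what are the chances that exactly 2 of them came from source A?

Given the total, each event is independently from source A with probability p = λ_A/(λ_A+λ_B) = 0.52/2.22 ≈ 0.2342.
So K ~ Binomial(5, 0.52/2.22): P(K = 2) = C(5,2) · (0.52/2.22)^2 · (1.7/2.22)^3 ≈ 0.2464.

0.2464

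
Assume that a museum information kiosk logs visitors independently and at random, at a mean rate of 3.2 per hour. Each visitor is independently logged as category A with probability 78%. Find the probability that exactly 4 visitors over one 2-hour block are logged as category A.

0.1757

Thinning: the visitors that are logged as category A themselves form a Poisson process with rate 0.78 × 3.2 = 2.496 per hour.
Over the interval, μ = 2.496 × 2 = 4.992 (a 2-hour block = 2 hours).
P(N = 4) = e^(−4.992) · 4.992^4/4! ≈ 0.1757.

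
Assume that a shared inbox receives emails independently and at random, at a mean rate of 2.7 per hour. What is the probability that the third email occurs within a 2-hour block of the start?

Over the interval, μ = 2.7 × 2 = 5.4 (a 2-hour block = 2 hours).
The third arrival falls in the interval iff at least 3 events occur there: P(S_3 ≤ t) = P(N ≥ 3) = 1 − P(N ≤ 2) ≈ 0.9052.

0.9052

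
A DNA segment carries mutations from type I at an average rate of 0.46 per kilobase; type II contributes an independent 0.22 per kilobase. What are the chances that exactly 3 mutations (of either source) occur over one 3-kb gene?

Independent Poisson processes superpose: combined rate λ = 0.46 + 0.22 = 0.68 per kilobase.
Over the interval, μ = 0.68 × 3 = 2.04 (a 3-kb gene = 3 kilobases).
P(N = 3) = e^(−2.04) · 2.04^3/3! ≈ 0.1840.

0.1840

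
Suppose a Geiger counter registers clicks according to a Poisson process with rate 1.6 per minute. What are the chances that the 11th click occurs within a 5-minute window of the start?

0.1841

Over the interval, μ = 1.6 × 5 = 8 (a 5-minute window = 5 minutes).
The 11th arrival falls in the interval iff at least 11 events occur there: P(S_11 ≤ t) = P(N ≥ 11) = 1 − P(N ≤ 10) ≈ 0.1841.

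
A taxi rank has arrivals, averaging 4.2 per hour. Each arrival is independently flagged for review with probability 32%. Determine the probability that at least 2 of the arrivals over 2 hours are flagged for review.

0.7492

Thinning: the arrivals that are flagged for review themselves form a Poisson process with rate 0.32 × 4.2 = 1.344 per hour.
Over the interval, μ = 1.344 × 2 = 2.688 (2 hours).
P(N ≥ 2) = 1 − P(N ≤ 1) ≈ 0.7492.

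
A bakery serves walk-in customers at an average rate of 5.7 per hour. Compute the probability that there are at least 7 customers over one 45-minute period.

Over the interval, μ = 5.7 × 0.75 = 4.275 (a 45-minute period = 0.75 hours).
P(N ≥ 7) = 1 − P(N ≤ 6) = 1 − Σ_{j=0}^{6} e^(−μ) μ^j/j! ≈ 0.1412.

0.1412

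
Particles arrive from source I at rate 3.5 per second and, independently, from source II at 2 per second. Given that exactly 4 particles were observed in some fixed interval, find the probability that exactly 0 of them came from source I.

0.0175

Given the total, each event is independently from source I with probability p = λ_I/(λ_I+λ_II) = 3.5/5.5 ≈ 0.6364.
So K ~ Binomial(4, 3.5/5.5): P(K = 0) = C(4,0) · (3.5/5.5)^0 · (2/5.5)^4 ≈ 0.0175.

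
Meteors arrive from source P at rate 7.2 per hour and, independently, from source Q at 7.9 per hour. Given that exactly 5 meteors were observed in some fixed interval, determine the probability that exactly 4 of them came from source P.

Given the total, each event is independently from source P with probability p = λ_P/(λ_P+λ_Q) = 7.2/15.1 ≈ 0.4768.
So K ~ Binomial(5, 7.2/15.1): P(K = 4) = C(5,4) · (7.2/15.1)^4 · (7.9/15.1)^1 ≈ 0.1352.

0.1352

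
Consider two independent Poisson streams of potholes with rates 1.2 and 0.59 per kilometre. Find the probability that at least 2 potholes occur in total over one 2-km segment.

0.8723

Independent Poisson processes superpose: combined rate λ = 1.2 + 0.59 = 1.79 per kilometre.
Over the interval, μ = 1.79 × 2 = 3.58 (a 2-km segment = 2 kilometres).
P(N ≥ 2) = 1 − P(N ≤ 1) ≈ 0.8723.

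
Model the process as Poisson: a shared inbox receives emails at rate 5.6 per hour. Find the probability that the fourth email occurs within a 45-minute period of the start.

0.6046

Over the interval, μ = 5.6 × 0.75 = 4.2 (a 45-minute period = 0.75 hours).
The fourth arrival falls in the interval iff at least 4 events occur there: P(S_4 ≤ t) = P(N ≥ 4) = 1 − P(N ≤ 3) ≈ 0.6046.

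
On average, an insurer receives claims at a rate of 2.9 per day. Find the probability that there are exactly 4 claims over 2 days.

Over the interval, μ = 2.9 × 2 = 5.8 (2 days).
P(N = 4) = e^(−μ) μ^4/4! = e^(−5.8) · 5.8^4/24 ≈ 0.1428.

0.1428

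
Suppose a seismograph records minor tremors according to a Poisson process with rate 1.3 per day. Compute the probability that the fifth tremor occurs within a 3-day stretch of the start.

Over the interval, μ = 1.3 × 3 = 3.9 (a 3-day stretch = 3 days).
The fifth arrival falls in the interval iff at least 5 events occur there: P(S_5 ≤ t) = P(N ≥ 5) = 1 − P(N ≤ 4) ≈ 0.3516.

0.3516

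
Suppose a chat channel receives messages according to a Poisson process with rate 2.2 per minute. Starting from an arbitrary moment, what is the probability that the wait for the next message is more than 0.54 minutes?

0.3048

The wait for the next event is exponential with rate λ = 2.2 per minute.
P(T > 0.54) = e^(−λt) = e^(−2.2 × 0.54) = e^(−1.188) ≈ 0.3048.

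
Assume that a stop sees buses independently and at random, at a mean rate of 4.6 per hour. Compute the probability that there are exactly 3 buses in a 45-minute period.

Over the interval, μ = 4.6 × 0.75 = 3.45 (a 45-minute period = 0.75 hours).
P(N = 3) = e^(−μ) μ^3/3! = e^(−3.45) · 3.45^3/6 ≈ 0.2173.

0.2173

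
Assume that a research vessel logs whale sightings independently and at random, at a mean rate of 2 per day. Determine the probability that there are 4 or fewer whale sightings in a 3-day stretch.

Over the interval, μ = 2 × 3 = 6 (a 3-day stretch = 3 days).
P(N ≤ 4) = Σ_{j=0}^{4} e^(−μ) μ^j/j! ≈ 0.2851.

0.2851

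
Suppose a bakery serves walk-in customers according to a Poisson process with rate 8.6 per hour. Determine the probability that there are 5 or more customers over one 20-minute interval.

0.1629

Over the interval, μ = 8.6 × 1/3 ≈ 2.86667 (a 20-minute interval = 1/3 hours).
P(N ≥ 5) = 1 − P(N ≤ 4) = 1 − Σ_{j=0}^{4} e^(−μ) μ^j/j! ≈ 0.1629.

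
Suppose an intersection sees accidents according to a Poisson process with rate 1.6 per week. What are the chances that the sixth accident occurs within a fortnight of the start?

Over the interval, μ = 1.6 × 2 = 3.2 (a fortnight = 2 weeks).
The sixth arrival falls in the interval iff at least 6 events occur there: P(S_6 ≤ t) = P(N ≥ 6) = 1 − P(N ≤ 5) ≈ 0.1054.

0.1054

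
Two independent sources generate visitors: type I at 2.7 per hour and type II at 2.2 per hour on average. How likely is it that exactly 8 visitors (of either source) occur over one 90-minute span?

Independent Poisson processes superpose: combined rate λ = 2.7 + 2.2 = 4.9 per hour.
Over the interval, μ = 4.9 × 1.5 = 7.35 (a 90-minute span = 1.5 hours).
P(N = 8) = e^(−7.35) · 7.35^8/8! ≈ 0.1357.

0.1357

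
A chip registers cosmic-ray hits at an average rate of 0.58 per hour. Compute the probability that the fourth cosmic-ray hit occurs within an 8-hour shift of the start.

Over the interval, μ = 0.58 × 8 = 4.64 (an 8-hour shift = 8 hours).
The fourth arrival falls in the interval iff at least 4 events occur there: P(S_4 ≤ t) = P(N ≥ 4) = 1 − P(N ≤ 3) ≈ 0.6808.

0.6808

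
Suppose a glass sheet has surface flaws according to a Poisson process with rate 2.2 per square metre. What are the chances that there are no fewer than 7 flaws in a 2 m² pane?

Over the interval, μ = 2.2 × 2 = 4.4 (a 2 m² pane = 2 square metres).
P(N ≥ 7) = 1 − P(N ≤ 6) = 1 − Σ_{j=0}^{6} e^(−μ) μ^j/j! ≈ 0.1564.

0.1564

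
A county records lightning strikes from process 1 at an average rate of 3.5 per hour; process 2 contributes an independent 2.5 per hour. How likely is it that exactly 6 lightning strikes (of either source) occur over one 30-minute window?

0.0504

Independent Poisson processes superpose: combined rate λ = 3.5 + 2.5 = 6 per hour.
Over the interval, μ = 6 × 0.5 = 3 (a 30-minute window = 0.5 hours).
P(N = 6) = e^(−3) · 3^6/6! ≈ 0.0504.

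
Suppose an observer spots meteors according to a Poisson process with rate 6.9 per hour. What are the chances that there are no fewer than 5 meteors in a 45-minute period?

Over the interval, μ = 6.9 × 0.75 = 5.175 (a 45-minute period = 0.75 hours).
P(N ≥ 5) = 1 − P(N ≤ 4) = 1 − Σ_{j=0}^{4} e^(−μ) μ^j/j! ≈ 0.5897.

0.5897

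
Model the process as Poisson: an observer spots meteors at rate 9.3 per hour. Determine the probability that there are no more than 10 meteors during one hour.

0.6699

With mean μ = 9.3 per hour,
P(N ≤ 10) = Σ_{j=0}^{10} e^(−μ) μ^j/j! ≈ 0.6699.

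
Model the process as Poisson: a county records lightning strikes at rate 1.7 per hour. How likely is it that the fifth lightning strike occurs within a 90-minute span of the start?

0.1156

Over the interval, μ = 1.7 × 1.5 = 2.55 (a 90-minute span = 1.5 hours).
The fifth arrival falls in the interval iff at least 5 events occur there: P(S_5 ≤ t) = P(N ≥ 5) = 1 − P(N ≤ 4) ≈ 0.1156.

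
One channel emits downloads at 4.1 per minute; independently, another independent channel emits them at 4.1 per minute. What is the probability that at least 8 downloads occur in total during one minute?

0.5746

Independent Poisson processes superpose: combined rate λ = 4.1 + 4.1 = 8.2 per minute.
So μ = 8.2.
P(N ≥ 8) = 1 − P(N ≤ 7) ≈ 0.5746.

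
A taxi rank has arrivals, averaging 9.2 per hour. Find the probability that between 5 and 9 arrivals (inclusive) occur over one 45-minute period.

Over the interval, μ = 9.2 × 0.75 = 6.9 (a 45-minute period = 0.75 hours).
P(5 ≤ N ≤ 9) = Σ_{j=5}^{9} e^(−6.9) · 6.9^j/j! ≈ 0.6582.

0.6582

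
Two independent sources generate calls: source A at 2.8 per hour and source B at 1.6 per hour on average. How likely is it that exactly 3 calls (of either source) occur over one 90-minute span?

Independent Poisson processes superpose: combined rate λ = 2.8 + 1.6 = 4.4 per hour.
Over the interval, μ = 4.4 × 1.5 = 6.6 (a 90-minute span = 1.5 hours).
P(N = 3) = e^(−6.6) · 6.6^3/3! ≈ 0.0652.

0.0652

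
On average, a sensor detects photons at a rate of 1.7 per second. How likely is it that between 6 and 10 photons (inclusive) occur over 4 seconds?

Over the interval, μ = 1.7 × 4 = 6.8 (4 seconds).
P(6 ≤ N ≤ 10) = Σ_{j=6}^{10} e^(−6.8) · 6.8^j/j! ≈ 0.5881.

0.5881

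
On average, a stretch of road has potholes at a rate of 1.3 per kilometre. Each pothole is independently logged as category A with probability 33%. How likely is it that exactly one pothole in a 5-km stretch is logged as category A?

Thinning: the potholes that are logged as category A themselves form a Poisson process with rate 0.33 × 1.3 = 0.429 per kilometre.
Over the interval, μ = 0.429 × 5 = 2.145 (a 5-km stretch = 5 kilometres).
P(N = 1) = e^(−2.145) · 2.145^1/1! ≈ 0.2511.

0.2511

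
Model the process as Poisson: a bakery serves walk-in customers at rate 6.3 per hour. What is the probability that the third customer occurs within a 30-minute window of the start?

0.6096

Over the interval, μ = 6.3 × 0.5 = 3.15 (a 30-minute window = 0.5 hours).
The third arrival falls in the interval iff at least 3 events occur there: P(S_3 ≤ t) = P(N ≥ 3) = 1 − P(N ≤ 2) ≈ 0.6096.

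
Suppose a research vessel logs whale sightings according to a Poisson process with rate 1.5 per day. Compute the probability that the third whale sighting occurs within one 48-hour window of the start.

0.5768

Over the interval, μ = 1.5 × 2 = 3 (a 48-hour window = 2 days).
The third arrival falls in the interval iff at least 3 events occur there: P(S_3 ≤ t) = P(N ≥ 3) = 1 − P(N ≤ 2) ≈ 0.5768.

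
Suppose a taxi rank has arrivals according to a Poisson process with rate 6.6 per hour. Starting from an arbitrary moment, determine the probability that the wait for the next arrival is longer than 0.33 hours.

0.1133

The wait for the next event is exponential with rate λ = 6.6 per hour.
P(T > 0.33) = e^(−λt) = e^(−6.6 × 0.33) = e^(−2.178) ≈ 0.1133.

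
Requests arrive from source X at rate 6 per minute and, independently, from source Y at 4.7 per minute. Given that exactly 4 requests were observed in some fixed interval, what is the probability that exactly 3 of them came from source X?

Given the total, each event is independently from source X with probability p = λ_X/(λ_X+λ_Y) = 6/10.7 ≈ 0.5607.
So K ~ Binomial(4, 6/10.7): P(K = 3) = C(4,3) · (6/10.7)^3 · (4.7/10.7)^1 ≈ 0.3098.

0.3098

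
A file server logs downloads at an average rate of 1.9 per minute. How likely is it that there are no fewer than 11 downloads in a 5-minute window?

0.3547

Over the interval, μ = 1.9 × 5 = 9.5 (a 5-minute window = 5 minutes).
P(N ≥ 11) = 1 − P(N ≤ 10) = 1 − Σ_{j=0}^{10} e^(−μ) μ^j/j! ≈ 0.3547.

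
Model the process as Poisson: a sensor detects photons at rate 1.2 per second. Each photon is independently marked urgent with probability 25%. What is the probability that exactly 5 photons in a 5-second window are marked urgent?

0.0141

Thinning: the photons that are marked urgent themselves form a Poisson process with rate 0.25 × 1.2 = 0.3 per second.
Over the interval, μ = 0.3 × 5 = 1.5 (a 5-second window = 5 seconds).
P(N = 5) = e^(−1.5) · 1.5^5/5! ≈ 0.0141.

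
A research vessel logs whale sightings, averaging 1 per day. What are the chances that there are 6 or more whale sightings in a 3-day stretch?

0.0839

Over the interval, μ = 1 × 3 = 3 (a 3-day stretch = 3 days).
P(N ≥ 6) = 1 − P(N ≤ 5) = 1 − Σ_{j=0}^{5} e^(−μ) μ^j/j! ≈ 0.0839.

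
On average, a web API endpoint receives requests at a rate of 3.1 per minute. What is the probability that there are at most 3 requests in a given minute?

0.6248

With mean μ = 3.1 per minute,
P(N ≤ 3) = Σ_{j=0}^{3} e^(−μ) μ^j/j! ≈ 0.6248.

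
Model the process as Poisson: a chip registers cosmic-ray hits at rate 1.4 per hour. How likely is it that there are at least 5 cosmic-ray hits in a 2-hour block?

Over the interval, μ = 1.4 × 2 = 2.8 (a 2-hour block = 2 hours).
P(N ≥ 5) = 1 − P(N ≤ 4) = 1 − Σ_{j=0}^{4} e^(−μ) μ^j/j! ≈ 0.1523.

0.1523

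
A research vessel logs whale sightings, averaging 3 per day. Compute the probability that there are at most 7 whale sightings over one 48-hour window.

Over the interval, μ = 3 × 2 = 6 (a 48-hour window = 2 days).
P(N ≤ 7) = Σ_{j=0}^{7} e^(−μ) μ^j/j! ≈ 0.7440.

0.7440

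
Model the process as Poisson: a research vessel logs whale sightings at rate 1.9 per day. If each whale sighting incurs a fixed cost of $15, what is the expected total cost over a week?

E[N] = 1.9 × 7 = 13.3 (a week = 7 days); E[cost] = 13.3 × $15 = $199.5.

$199.5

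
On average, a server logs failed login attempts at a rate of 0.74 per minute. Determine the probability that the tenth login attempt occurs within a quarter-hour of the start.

Over the interval, μ = 0.74 × 15 = 11.1 (a quarter-hour = 15 minutes).
The tenth arrival falls in the interval iff at least 10 events occur there: P(S_10 ≤ t) = P(N ≥ 10) = 1 − P(N ≤ 9) ≈ 0.6702.

0.6702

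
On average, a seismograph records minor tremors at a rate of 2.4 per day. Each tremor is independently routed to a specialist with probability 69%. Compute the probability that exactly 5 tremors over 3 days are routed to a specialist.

0.1754

Thinning: the tremors that are routed to a specialist themselves form a Poisson process with rate 0.69 × 2.4 = 1.656 per day.
Over the interval, μ = 1.656 × 3 = 4.968 (3 days).
P(N = 5) = e^(−4.968) · 4.968^5/5! ≈ 0.1754.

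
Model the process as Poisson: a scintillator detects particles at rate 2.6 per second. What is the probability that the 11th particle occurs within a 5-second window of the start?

Over the interval, μ = 2.6 × 5 = 13 (a 5-second window = 5 seconds).
The 11th arrival falls in the interval iff at least 11 events occur there: P(S_11 ≤ t) = P(N ≥ 11) = 1 − P(N ≤ 10) ≈ 0.7483.

0.7483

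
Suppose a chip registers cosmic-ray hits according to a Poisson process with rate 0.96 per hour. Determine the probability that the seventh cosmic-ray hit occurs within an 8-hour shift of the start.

Over the interval, μ = 0.96 × 8 = 7.68 (an 8-hour shift = 8 hours).
The seventh arrival falls in the interval iff at least 7 events occur there: P(S_7 ≤ t) = P(N ≥ 7) = 1 − P(N ≤ 6) ≈ 0.6460.

0.6460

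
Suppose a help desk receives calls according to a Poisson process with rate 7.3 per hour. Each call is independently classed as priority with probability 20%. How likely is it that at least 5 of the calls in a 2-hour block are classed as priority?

0.1715

Thinning: the calls that are classed as priority themselves form a Poisson process with rate 0.2 × 7.3 = 1.46 per hour.
Over the interval, μ = 1.46 × 2 = 2.92 (a 2-hour block = 2 hours).
P(N ≥ 5) = 1 − P(N ≤ 4) ≈ 0.1715.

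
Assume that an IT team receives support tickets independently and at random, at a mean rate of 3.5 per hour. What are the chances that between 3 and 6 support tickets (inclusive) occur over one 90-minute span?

Over the interval, μ = 3.5 × 1.5 = 5.25 (a 90-minute span = 1.5 hours).
P(3 ≤ N ≤ 6) = Σ_{j=3}^{6} e^(−5.25) · 5.25^j/j! ≈ 0.6197.

0.6197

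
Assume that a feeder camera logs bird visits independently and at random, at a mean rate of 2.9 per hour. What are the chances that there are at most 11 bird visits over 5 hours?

0.2201

Over the interval, μ = 2.9 × 5 = 14.5 (5 hours).
P(N ≤ 11) = Σ_{j=0}^{11} e^(−μ) μ^j/j! ≈ 0.2201.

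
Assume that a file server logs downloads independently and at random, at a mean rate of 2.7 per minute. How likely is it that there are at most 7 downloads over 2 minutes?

0.8217

Over the interval, μ = 2.7 × 2 = 5.4 (2 minutes).
P(N ≤ 7) = Σ_{j=0}^{7} e^(−μ) μ^j/j! ≈ 0.8217.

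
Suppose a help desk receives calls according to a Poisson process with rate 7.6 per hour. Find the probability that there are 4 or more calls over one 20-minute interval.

Over the interval, μ = 7.6 × 1/3 ≈ 2.53333 (a 20-minute interval = 1/3 hours).
P(N ≥ 4) = 1 − P(N ≤ 3) = 1 − Σ_{j=0}^{3} e^(−μ) μ^j/j! ≈ 0.2496.

0.2496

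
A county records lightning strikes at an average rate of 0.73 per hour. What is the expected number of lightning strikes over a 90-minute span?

1.095

E[N] = λt = 0.73 × 1.5 = 1.095 (a 90-minute span = 1.5 hours).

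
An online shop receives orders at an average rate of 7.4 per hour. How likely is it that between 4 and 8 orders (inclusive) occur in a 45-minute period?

Over the interval, μ = 7.4 × 0.75 = 5.55 (a 45-minute period = 0.75 hours).
P(4 ≤ N ≤ 8) = Σ_{j=4}^{8} e^(−5.55) · 5.55^j/j! ≈ 0.6940.

0.6940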